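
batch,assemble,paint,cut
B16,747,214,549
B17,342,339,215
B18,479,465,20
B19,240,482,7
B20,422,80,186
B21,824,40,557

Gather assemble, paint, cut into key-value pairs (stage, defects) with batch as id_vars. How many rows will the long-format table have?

6 batch values × 3 melted columns = 18 rows.

18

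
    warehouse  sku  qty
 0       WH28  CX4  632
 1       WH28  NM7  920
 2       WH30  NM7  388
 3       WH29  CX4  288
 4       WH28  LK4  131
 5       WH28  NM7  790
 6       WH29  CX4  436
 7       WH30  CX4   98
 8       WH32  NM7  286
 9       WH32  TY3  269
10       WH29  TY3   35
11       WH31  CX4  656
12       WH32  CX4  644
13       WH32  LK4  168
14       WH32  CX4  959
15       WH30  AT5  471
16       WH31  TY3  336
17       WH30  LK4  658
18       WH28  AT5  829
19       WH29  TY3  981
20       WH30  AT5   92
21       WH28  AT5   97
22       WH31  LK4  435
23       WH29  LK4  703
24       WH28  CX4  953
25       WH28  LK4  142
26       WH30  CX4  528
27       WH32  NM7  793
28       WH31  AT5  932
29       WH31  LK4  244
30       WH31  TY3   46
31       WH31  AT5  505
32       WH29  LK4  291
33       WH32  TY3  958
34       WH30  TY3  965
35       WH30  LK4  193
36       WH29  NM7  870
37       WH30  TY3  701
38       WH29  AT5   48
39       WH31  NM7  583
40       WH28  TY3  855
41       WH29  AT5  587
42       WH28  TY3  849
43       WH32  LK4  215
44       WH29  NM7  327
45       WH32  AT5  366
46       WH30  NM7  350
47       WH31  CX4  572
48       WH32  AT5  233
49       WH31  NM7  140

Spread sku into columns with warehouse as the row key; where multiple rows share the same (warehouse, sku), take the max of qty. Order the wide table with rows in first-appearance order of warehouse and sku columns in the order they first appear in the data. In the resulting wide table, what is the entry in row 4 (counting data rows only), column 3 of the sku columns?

With rows in first-appearance order of warehouse, row 4 is warehouse=WH32. sku columns in first-appearance order: CX4, NM7, LK4, TY3, AT5; column 3 is LK4.
Long rows with warehouse=WH32, sku=LK4: max(168, 215) = 215.

215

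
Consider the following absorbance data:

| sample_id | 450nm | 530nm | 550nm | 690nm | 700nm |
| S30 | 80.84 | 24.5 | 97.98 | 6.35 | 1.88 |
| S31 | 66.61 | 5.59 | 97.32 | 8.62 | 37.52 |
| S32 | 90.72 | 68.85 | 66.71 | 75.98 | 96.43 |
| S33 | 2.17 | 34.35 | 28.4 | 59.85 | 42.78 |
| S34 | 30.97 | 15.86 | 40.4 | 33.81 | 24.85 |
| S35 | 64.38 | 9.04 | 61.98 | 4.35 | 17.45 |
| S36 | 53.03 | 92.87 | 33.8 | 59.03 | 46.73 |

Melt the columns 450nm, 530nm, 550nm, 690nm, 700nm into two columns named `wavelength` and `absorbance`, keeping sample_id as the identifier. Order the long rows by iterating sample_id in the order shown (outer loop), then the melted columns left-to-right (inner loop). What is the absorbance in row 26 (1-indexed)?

35 rows total (7 × 5). Row 26: index ⌊(26-1)/5⌋ = 5 into sample_id → S35; (26-1) mod 5 = 0 into the melted columns → 450nm.
So row 26 is (S35, 450nm, 64.38); absorbance = 64.38.

64.38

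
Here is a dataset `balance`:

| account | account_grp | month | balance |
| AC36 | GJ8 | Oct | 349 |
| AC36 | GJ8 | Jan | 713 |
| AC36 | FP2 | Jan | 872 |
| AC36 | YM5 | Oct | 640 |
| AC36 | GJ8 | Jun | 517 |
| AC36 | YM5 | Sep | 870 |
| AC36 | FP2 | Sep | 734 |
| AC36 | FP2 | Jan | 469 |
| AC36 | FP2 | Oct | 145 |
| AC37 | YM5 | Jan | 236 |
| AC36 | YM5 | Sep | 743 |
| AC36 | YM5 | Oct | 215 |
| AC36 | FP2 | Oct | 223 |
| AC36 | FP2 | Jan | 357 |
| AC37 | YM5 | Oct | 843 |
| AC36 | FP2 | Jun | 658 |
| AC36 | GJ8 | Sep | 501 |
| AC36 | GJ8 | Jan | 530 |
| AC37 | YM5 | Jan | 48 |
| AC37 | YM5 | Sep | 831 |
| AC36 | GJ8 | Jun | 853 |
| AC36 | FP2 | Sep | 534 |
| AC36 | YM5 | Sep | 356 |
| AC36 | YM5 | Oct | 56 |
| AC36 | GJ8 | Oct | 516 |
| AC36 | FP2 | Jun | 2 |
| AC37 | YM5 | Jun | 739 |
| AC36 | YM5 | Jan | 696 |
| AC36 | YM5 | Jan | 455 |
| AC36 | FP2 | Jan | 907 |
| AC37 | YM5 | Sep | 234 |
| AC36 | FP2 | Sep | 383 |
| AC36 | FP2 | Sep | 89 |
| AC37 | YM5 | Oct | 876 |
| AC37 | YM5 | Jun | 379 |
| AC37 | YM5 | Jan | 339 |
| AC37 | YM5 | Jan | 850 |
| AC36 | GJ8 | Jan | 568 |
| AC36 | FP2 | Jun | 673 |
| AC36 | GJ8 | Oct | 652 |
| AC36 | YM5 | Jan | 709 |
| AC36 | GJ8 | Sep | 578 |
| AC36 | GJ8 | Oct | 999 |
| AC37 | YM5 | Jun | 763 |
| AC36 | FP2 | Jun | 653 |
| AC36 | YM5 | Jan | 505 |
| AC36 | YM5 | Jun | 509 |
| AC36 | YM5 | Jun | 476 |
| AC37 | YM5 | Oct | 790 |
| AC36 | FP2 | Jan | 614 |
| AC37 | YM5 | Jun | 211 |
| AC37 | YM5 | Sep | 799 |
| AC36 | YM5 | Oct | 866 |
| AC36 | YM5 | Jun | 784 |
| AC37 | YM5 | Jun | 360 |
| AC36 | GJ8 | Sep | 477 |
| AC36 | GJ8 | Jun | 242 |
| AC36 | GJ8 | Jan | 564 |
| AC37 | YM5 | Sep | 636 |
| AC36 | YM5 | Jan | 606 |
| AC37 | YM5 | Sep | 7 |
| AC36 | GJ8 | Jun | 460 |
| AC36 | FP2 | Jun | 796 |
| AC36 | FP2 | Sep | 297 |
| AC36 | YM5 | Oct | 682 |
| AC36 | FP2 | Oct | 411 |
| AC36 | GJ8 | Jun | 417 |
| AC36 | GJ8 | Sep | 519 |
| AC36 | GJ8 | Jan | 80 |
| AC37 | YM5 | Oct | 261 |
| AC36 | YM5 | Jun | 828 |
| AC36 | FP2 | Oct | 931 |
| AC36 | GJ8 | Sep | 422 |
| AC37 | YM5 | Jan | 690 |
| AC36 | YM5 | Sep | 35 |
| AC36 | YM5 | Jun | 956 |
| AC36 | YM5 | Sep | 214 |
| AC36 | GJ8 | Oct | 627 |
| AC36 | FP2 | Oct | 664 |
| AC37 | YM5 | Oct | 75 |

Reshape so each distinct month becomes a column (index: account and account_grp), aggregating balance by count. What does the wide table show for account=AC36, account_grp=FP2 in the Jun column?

Rows with account=AC36, account_grp=FP2 and month=Jun: balance values are 658, 2, 673, 653, 796.
5 rows match — count = 5.

5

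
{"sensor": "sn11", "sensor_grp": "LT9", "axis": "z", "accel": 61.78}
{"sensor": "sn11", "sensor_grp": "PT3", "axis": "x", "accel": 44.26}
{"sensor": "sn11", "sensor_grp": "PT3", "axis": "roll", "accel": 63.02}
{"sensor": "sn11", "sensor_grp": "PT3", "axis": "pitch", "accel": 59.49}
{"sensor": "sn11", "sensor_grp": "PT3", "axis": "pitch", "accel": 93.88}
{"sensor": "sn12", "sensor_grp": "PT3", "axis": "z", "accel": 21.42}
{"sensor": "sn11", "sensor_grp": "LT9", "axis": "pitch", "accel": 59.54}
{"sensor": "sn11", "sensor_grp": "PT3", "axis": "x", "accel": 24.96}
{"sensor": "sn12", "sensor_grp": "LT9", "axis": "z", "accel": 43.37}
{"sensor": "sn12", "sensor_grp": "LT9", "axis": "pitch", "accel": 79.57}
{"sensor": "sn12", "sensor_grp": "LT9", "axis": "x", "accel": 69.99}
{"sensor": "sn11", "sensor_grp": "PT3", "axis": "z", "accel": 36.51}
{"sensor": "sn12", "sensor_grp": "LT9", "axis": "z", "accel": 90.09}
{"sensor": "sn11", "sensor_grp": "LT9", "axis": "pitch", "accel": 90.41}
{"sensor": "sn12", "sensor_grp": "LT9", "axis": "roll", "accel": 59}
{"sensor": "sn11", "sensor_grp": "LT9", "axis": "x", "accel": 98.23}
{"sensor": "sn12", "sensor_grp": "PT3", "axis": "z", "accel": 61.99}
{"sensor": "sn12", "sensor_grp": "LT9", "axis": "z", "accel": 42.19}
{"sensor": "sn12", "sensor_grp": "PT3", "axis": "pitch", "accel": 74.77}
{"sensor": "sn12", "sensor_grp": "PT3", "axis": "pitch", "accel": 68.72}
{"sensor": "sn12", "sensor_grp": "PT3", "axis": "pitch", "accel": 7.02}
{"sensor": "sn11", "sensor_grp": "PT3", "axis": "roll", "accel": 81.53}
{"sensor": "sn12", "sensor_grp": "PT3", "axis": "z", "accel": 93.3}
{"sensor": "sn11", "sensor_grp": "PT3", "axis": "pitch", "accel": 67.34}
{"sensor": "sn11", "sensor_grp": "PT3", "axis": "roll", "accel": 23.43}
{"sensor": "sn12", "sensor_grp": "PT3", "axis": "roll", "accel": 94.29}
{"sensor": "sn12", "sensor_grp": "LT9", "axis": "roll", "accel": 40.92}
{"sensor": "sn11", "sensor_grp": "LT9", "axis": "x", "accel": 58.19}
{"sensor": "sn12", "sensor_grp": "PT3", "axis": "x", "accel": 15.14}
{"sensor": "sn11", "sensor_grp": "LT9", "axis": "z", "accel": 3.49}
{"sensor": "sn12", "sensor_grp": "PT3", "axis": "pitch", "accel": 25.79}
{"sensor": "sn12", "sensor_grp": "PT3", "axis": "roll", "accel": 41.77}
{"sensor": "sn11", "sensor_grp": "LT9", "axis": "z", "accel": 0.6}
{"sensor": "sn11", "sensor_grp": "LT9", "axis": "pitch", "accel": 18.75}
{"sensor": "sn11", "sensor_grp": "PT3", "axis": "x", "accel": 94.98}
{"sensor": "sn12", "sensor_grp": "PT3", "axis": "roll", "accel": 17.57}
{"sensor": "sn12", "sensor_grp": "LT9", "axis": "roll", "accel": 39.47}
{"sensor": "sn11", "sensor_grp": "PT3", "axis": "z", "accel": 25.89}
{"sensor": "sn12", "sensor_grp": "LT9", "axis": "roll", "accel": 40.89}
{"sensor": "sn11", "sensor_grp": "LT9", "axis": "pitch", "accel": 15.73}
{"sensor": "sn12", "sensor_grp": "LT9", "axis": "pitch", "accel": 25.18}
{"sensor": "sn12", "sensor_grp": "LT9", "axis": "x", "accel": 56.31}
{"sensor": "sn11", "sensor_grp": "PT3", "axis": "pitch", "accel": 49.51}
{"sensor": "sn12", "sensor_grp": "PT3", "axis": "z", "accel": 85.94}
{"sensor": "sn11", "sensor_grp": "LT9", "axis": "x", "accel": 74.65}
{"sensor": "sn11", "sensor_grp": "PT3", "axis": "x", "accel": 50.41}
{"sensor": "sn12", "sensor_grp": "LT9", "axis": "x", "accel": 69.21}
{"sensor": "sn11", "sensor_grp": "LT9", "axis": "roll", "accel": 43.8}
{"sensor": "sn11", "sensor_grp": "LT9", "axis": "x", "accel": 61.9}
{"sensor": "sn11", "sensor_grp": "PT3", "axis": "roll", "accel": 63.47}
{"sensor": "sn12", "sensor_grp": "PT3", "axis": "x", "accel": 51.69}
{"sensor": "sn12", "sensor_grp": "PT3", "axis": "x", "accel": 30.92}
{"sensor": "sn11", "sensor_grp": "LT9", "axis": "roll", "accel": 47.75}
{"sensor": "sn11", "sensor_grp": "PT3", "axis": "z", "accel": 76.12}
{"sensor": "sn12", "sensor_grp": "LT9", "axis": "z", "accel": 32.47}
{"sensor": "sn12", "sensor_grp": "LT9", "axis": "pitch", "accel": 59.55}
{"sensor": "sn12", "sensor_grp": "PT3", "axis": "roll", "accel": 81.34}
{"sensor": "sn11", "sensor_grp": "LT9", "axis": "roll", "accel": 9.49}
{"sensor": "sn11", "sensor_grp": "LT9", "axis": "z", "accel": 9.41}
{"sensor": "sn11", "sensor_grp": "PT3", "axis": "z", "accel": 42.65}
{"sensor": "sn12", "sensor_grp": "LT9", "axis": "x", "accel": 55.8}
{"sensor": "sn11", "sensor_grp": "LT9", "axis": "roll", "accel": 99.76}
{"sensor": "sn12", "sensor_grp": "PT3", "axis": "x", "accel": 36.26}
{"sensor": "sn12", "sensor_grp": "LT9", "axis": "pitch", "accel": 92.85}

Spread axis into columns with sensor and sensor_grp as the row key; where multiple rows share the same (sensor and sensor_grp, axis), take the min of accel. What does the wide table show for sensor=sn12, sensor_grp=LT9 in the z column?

32.47

Rows with sensor=sn12, sensor_grp=LT9 and axis=z: accel values are 43.37, 90.09, 42.19, 32.47.
min(43.37, 90.09, 42.19, 32.47) = 32.47.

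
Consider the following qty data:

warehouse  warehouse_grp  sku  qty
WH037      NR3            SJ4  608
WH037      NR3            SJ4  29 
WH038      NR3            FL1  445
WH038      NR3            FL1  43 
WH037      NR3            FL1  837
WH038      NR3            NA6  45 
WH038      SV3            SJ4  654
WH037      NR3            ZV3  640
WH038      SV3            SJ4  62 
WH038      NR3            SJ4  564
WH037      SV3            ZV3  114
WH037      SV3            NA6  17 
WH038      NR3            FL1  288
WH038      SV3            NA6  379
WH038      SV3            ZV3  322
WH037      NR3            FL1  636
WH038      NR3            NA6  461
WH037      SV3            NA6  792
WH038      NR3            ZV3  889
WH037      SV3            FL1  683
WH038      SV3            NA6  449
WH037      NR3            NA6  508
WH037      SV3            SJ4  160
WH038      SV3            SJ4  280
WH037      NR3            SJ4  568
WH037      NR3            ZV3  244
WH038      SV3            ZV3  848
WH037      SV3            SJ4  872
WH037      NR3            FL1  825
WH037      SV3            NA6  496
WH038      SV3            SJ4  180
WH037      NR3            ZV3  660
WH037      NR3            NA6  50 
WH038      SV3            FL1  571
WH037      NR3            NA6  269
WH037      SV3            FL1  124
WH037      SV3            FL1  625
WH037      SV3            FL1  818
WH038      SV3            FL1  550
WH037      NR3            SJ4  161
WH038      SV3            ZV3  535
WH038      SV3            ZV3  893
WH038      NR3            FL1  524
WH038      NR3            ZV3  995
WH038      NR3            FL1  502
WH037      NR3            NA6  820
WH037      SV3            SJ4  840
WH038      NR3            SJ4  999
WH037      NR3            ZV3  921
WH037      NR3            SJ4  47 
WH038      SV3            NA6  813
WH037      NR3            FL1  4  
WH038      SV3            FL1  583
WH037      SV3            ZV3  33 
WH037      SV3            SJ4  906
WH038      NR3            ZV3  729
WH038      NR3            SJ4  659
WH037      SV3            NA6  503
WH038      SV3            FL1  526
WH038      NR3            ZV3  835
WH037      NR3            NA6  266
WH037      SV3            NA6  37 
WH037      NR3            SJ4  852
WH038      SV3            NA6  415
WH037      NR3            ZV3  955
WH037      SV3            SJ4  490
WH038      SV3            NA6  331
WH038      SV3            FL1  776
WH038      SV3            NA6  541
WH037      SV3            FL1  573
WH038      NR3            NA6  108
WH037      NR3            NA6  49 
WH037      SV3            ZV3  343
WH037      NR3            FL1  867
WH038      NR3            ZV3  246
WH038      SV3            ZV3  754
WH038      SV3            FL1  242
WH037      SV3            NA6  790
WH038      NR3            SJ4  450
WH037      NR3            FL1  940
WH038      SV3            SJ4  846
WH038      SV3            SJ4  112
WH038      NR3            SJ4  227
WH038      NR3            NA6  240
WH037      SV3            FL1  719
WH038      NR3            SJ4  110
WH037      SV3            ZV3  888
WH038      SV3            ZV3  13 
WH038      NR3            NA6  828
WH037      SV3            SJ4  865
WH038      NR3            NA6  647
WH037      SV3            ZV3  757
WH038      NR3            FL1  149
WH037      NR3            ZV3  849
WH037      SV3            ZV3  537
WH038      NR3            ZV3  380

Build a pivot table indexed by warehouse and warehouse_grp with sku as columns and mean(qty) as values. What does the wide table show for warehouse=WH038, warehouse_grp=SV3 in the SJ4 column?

Rows with warehouse=WH038, warehouse_grp=SV3 and sku=SJ4: qty values are 654, 62, 280, 180, 846, 112.
(654 + 62 + 280 + 180 + 846 + 112) / 6 = 355.67.

355.67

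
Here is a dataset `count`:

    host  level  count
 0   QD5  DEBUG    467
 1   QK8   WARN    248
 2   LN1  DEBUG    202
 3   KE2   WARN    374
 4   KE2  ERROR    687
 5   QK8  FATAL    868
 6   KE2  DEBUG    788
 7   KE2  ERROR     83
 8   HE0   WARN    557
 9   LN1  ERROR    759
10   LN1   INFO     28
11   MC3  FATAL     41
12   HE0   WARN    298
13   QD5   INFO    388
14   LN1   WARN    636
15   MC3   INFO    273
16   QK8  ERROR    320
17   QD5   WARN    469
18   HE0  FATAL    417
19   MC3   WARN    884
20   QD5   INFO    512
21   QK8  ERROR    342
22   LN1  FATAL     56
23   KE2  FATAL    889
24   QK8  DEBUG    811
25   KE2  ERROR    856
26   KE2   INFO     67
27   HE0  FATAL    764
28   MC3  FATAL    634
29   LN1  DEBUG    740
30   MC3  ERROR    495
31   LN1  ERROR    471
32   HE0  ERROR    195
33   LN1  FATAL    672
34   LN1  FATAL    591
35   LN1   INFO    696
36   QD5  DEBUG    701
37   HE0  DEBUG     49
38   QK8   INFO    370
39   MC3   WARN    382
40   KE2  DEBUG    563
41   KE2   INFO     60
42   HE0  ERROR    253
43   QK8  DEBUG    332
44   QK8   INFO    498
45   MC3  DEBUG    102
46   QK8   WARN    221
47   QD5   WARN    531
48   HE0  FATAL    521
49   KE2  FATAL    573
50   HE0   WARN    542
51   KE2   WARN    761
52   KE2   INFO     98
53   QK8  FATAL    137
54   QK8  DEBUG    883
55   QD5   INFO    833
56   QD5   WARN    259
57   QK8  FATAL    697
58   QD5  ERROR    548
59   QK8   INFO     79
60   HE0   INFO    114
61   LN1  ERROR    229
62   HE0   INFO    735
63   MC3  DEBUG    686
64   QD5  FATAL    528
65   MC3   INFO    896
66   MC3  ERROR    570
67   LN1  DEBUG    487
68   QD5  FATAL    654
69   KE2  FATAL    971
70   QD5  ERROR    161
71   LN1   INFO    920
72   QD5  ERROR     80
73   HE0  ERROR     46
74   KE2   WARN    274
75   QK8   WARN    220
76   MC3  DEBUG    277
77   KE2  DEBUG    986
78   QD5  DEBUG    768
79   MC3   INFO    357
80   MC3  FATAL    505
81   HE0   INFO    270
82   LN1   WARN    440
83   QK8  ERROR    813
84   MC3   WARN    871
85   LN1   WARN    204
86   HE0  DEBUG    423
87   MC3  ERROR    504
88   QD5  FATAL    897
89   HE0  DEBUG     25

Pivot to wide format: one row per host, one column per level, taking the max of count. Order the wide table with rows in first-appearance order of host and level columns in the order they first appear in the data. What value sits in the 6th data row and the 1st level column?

With rows in first-appearance order of host, row 6 is host=MC3. level columns in first-appearance order: DEBUG, WARN, ERROR, FATAL, INFO; column 1 is DEBUG.
Long rows with host=MC3, level=DEBUG: max(102, 686, 277) = 686.

686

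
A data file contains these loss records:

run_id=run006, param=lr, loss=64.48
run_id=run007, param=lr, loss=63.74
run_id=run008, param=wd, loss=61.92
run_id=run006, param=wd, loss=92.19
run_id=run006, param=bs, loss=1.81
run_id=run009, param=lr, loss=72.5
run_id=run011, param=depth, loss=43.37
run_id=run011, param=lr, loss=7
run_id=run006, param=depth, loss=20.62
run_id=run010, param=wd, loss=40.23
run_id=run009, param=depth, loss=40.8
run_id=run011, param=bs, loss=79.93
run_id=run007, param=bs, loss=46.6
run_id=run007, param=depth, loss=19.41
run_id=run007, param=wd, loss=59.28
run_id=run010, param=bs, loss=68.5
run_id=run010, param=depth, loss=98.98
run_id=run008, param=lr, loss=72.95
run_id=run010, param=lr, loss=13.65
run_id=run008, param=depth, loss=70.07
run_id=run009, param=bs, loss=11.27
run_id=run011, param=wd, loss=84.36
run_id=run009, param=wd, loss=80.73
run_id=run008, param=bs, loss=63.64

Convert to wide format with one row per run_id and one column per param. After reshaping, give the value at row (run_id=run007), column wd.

Wide layout: rows indexed by run_id, columns are the 4 distinct param values (lr, wd, bs, depth).
Cell (run_id=run007, param=wd) draws from the long row where run_id=run007 and param=wd, which has loss=59.28.

59.28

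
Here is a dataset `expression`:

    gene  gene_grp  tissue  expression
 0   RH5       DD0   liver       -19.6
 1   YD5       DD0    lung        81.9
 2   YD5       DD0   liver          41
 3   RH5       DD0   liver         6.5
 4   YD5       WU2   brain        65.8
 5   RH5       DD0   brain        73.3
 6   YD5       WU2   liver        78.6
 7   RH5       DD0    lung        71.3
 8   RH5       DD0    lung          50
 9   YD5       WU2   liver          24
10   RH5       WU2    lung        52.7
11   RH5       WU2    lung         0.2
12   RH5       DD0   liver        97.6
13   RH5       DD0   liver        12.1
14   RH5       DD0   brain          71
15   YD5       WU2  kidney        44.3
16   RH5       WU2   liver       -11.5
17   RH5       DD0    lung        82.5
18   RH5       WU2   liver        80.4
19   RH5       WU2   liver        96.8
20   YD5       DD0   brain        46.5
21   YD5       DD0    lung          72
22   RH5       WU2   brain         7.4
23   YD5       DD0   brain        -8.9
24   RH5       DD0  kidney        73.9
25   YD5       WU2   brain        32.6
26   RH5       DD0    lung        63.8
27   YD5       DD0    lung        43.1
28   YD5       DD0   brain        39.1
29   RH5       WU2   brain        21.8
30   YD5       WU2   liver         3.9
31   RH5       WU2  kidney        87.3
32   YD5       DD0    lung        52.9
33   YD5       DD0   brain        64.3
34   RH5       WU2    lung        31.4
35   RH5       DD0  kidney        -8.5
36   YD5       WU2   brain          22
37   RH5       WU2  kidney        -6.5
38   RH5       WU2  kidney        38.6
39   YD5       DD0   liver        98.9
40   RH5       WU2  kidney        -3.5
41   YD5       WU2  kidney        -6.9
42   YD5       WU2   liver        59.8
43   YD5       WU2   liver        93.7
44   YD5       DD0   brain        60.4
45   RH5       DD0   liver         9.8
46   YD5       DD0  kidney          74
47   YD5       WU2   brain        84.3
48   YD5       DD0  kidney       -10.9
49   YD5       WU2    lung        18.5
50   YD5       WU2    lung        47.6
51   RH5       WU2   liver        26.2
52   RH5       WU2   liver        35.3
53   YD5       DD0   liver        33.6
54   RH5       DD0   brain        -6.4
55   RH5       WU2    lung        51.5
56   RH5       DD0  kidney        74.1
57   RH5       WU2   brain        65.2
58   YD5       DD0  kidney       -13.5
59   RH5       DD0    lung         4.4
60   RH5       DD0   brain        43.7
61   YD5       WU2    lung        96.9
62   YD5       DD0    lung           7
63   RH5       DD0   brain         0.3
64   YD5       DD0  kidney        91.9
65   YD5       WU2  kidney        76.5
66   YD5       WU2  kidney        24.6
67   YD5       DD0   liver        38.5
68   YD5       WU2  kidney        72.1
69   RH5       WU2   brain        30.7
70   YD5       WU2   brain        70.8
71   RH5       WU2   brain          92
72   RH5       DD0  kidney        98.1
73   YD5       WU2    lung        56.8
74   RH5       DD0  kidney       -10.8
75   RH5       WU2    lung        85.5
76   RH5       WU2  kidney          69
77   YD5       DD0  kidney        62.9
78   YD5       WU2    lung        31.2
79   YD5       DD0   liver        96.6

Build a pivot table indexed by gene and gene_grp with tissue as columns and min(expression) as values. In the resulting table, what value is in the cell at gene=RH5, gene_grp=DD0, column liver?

Rows with gene=RH5, gene_grp=DD0 and tissue=liver: expression values are -19.6, 6.5, 97.6, 12.1, 9.8.
min(-19.6, 6.5, 97.6, 12.1, 9.8) = -19.6.

-19.6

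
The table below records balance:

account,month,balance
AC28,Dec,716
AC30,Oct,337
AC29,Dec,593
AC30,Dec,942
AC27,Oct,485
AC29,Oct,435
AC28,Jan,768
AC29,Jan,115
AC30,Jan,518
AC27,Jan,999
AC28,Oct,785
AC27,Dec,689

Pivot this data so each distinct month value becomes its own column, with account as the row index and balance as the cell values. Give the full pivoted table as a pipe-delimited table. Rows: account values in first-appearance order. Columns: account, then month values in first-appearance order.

| account | Dec | Oct | Jan |
| AC28 | 716 | 785 | 768 |
| AC30 | 942 | 337 | 518 |
| AC29 | 593 | 435 | 115 |
| AC27 | 689 | 485 | 999 |

Columns: account plus the 3 distinct month values (Dec, Oct, Jan).
For example, row AC28 column Dec takes balance=716 from the long row (AC28, Dec).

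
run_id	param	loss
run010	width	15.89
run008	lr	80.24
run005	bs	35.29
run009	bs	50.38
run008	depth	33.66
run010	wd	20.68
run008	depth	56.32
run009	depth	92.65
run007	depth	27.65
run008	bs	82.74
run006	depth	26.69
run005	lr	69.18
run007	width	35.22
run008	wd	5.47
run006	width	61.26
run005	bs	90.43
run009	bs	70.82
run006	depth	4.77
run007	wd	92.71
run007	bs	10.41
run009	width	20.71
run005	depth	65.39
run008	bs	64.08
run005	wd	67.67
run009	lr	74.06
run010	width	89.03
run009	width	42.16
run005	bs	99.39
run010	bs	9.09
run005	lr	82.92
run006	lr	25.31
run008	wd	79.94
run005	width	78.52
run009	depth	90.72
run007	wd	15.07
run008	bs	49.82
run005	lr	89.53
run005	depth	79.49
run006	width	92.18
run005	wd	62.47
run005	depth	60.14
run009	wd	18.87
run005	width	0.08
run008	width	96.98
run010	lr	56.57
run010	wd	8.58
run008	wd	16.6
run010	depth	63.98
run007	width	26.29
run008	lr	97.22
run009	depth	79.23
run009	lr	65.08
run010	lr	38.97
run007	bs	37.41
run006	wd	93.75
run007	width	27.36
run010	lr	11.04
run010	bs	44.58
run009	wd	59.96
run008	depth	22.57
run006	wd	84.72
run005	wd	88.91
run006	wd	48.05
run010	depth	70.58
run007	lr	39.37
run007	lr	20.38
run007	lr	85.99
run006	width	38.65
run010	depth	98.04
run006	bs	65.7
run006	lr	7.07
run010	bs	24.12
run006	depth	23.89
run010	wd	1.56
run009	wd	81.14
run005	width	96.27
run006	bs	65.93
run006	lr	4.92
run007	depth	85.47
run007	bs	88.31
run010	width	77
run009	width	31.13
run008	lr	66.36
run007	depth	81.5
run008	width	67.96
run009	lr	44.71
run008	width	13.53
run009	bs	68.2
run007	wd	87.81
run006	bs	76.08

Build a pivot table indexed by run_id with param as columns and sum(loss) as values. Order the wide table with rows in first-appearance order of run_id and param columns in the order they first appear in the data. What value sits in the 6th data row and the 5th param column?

226.52

With rows in first-appearance order of run_id, row 6 is run_id=run006. param columns in first-appearance order: width, lr, bs, depth, wd; column 5 is wd.
Long rows with run_id=run006, param=wd: 93.75 + 84.72 + 48.05 = 226.52.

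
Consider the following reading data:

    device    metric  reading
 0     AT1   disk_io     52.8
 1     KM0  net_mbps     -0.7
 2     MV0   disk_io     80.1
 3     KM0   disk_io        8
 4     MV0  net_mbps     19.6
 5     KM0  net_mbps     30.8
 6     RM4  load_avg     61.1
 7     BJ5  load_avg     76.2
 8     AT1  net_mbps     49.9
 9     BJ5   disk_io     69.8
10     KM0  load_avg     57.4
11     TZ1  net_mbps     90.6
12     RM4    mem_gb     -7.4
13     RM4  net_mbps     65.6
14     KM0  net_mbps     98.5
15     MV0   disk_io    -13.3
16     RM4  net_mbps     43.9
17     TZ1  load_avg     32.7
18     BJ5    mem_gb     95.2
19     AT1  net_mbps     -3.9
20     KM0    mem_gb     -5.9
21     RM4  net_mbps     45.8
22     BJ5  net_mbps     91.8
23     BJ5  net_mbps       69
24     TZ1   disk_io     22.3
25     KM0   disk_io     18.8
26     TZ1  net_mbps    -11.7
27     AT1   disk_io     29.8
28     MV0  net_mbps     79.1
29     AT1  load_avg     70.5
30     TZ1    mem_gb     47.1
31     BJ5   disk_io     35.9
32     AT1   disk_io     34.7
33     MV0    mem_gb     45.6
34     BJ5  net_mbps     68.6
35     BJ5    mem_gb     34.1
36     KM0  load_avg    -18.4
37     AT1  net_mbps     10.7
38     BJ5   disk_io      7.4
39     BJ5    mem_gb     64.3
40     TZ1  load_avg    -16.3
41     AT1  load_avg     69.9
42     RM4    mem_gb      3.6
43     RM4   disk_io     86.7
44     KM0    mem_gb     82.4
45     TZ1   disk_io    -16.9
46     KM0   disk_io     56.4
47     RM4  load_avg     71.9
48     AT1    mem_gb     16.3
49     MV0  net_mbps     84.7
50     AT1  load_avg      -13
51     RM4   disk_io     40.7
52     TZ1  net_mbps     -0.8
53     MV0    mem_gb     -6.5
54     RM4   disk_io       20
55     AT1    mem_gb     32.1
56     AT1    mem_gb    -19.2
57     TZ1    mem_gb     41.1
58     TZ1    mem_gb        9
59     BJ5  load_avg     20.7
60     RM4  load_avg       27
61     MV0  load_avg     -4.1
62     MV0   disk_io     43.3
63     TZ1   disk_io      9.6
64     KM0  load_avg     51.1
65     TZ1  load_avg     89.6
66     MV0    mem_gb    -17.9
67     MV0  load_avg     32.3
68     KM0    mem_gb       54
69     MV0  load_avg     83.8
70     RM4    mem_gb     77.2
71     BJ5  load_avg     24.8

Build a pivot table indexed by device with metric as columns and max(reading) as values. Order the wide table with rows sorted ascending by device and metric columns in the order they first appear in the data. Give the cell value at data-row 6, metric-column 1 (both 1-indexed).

With rows sorted ascending by device, row 6 is device=TZ1. metric columns in first-appearance order: disk_io, net_mbps, load_avg, mem_gb; column 1 is disk_io.
Long rows with device=TZ1, metric=disk_io: max(22.3, -16.9, 9.6) = 22.3.

22.3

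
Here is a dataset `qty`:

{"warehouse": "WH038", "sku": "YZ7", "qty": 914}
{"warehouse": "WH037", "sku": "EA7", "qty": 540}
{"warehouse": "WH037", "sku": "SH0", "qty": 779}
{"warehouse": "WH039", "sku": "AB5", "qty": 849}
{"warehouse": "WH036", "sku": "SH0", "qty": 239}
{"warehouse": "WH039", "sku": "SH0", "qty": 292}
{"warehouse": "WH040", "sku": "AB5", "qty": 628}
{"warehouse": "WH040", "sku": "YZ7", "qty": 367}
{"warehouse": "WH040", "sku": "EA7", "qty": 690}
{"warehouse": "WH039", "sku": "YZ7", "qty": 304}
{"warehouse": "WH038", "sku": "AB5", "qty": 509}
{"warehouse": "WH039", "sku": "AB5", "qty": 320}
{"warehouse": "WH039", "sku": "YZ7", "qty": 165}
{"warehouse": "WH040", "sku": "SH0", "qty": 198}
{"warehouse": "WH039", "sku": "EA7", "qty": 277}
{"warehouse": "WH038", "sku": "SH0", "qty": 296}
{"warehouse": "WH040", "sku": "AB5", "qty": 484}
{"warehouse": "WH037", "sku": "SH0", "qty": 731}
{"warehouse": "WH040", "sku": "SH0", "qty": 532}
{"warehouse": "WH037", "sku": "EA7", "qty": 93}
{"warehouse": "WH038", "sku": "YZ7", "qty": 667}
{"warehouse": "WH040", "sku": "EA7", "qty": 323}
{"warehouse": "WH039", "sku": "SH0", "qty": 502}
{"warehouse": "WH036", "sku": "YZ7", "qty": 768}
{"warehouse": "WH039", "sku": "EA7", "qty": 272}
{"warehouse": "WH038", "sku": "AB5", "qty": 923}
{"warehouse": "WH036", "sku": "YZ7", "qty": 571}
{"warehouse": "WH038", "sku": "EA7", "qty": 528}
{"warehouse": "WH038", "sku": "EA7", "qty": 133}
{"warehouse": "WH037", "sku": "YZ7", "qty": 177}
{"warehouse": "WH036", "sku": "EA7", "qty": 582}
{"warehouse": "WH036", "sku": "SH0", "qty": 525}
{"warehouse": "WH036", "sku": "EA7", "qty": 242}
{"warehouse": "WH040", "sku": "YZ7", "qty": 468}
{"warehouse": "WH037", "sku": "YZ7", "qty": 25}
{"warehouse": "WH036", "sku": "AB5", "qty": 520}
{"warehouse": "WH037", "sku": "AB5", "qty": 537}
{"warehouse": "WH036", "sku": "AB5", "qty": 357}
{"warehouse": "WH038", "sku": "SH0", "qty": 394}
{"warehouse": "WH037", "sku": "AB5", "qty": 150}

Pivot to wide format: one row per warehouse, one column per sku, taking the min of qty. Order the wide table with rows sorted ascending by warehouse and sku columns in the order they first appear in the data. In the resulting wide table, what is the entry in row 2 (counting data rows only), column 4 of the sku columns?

With rows sorted ascending by warehouse, row 2 is warehouse=WH037. sku columns in first-appearance order: YZ7, EA7, SH0, AB5; column 4 is AB5.
Long rows with warehouse=WH037, sku=AB5: min(537, 150) = 150.

150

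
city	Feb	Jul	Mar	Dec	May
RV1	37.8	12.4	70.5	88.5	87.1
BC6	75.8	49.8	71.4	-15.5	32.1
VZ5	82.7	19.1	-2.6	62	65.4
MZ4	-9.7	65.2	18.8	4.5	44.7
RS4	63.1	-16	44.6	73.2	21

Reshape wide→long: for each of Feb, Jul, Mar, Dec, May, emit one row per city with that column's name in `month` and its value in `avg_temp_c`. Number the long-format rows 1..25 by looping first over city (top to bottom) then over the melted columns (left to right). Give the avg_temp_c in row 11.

25 rows total (5 × 5). Row 11: index ⌊(11-1)/5⌋ = 2 into city → VZ5; (11-1) mod 5 = 0 into the melted columns → Feb.
So row 11 is (VZ5, Feb, 82.7); avg_temp_c = 82.7.

82.7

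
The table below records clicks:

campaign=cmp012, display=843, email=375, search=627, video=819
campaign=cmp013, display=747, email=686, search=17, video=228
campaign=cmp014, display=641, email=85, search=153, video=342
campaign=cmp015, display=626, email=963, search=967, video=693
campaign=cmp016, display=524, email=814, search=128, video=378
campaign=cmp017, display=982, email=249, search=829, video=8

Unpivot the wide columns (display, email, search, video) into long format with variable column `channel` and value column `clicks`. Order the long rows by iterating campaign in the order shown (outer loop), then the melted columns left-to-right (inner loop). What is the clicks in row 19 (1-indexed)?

24 rows total (6 × 4). Row 19: index ⌊(19-1)/4⌋ = 4 into campaign → cmp016; (19-1) mod 4 = 2 into the melted columns → search.
So row 19 is (cmp016, search, 128); clicks = 128.

128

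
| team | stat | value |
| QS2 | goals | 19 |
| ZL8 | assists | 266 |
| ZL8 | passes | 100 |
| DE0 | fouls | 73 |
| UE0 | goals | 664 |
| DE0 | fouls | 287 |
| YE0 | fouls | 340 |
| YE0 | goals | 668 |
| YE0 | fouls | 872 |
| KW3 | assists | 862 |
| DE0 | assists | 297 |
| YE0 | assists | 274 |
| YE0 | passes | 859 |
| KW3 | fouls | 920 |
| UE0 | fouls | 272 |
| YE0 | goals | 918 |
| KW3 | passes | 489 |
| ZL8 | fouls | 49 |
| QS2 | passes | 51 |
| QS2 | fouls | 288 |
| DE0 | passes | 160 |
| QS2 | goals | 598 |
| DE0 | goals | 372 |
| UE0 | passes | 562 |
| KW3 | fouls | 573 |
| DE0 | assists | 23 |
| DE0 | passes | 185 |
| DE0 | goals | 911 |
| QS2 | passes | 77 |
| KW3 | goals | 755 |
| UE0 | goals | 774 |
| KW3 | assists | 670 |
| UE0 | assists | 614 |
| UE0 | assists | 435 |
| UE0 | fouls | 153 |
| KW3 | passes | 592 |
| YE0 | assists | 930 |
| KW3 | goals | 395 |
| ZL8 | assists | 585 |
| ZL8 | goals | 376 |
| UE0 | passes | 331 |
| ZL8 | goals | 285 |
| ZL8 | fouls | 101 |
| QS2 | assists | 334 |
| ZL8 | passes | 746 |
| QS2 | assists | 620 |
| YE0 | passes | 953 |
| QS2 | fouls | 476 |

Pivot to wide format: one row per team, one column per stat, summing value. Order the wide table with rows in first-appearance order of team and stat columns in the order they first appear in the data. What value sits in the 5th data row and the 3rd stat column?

1812

With rows in first-appearance order of team, row 5 is team=YE0. stat columns in first-appearance order: goals, assists, passes, fouls; column 3 is passes.
Long rows with team=YE0, stat=passes: 859 + 953 = 1812.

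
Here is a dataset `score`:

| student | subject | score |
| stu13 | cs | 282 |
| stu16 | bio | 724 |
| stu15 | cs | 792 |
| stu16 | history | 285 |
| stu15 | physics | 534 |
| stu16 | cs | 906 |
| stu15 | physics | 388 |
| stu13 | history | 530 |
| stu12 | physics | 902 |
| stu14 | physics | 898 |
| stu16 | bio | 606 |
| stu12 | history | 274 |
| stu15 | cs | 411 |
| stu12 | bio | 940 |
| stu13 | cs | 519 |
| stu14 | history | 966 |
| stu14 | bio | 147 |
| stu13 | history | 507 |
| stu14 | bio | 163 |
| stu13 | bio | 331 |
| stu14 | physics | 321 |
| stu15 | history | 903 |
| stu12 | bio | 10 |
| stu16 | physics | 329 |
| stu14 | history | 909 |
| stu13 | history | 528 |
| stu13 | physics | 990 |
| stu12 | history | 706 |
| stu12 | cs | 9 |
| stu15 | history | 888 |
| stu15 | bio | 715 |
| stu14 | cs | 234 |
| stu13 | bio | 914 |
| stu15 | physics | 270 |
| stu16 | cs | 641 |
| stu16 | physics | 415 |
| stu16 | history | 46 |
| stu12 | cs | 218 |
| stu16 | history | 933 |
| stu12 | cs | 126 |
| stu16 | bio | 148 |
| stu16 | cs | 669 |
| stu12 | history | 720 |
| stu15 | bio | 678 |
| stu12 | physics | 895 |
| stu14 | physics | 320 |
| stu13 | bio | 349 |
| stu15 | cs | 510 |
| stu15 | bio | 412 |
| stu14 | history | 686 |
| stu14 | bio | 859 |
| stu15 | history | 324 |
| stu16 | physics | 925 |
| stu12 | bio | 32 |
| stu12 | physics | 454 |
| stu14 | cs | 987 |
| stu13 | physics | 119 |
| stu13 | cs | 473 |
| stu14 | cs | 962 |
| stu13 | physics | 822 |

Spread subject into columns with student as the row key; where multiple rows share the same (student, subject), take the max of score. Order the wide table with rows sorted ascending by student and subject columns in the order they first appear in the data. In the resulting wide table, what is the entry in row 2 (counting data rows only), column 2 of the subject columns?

With rows sorted ascending by student, row 2 is student=stu13. subject columns in first-appearance order: cs, bio, history, physics; column 2 is bio.
Long rows with student=stu13, subject=bio: max(331, 914, 349) = 914.

914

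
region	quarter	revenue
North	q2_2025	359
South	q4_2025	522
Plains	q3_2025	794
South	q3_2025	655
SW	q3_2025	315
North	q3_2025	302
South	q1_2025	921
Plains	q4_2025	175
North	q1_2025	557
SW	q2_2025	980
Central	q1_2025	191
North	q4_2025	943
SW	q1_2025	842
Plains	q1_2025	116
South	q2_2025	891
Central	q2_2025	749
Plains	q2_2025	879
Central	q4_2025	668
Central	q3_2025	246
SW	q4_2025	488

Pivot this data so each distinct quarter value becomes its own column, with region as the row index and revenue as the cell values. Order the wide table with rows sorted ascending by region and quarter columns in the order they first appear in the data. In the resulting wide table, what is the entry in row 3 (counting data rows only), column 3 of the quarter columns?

794

With rows sorted ascending by region, row 3 is region=Plains. quarter columns in first-appearance order: q2_2025, q4_2025, q3_2025, q1_2025; column 3 is q3_2025.
Long rows with region=Plains, quarter=q3_2025: revenue = 794.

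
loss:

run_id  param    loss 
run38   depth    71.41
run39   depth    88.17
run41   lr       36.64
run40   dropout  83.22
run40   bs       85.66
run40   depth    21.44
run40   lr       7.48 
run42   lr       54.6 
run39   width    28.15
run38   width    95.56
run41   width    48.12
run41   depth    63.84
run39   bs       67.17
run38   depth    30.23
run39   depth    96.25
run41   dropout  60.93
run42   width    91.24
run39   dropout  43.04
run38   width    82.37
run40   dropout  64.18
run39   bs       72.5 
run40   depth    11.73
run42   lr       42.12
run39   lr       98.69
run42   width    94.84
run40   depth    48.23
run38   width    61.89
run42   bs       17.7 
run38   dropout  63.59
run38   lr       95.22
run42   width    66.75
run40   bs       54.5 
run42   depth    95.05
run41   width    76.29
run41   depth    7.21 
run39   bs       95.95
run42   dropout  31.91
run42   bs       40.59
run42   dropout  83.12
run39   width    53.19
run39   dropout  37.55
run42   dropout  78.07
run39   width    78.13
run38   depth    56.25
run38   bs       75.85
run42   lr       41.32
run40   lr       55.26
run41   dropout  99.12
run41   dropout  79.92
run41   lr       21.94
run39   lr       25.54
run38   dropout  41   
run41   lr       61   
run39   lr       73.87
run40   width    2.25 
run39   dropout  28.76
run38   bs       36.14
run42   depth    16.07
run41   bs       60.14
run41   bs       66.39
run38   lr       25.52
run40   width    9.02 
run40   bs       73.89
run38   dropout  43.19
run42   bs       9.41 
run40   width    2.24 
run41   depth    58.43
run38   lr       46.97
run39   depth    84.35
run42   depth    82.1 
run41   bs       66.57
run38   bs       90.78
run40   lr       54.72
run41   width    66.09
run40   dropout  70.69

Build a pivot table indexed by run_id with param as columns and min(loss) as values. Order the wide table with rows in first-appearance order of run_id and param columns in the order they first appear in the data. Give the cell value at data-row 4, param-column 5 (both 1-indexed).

2.24

With rows in first-appearance order of run_id, row 4 is run_id=run40. param columns in first-appearance order: depth, lr, dropout, bs, width; column 5 is width.
Long rows with run_id=run40, param=width: min(2.25, 9.02, 2.24) = 2.24.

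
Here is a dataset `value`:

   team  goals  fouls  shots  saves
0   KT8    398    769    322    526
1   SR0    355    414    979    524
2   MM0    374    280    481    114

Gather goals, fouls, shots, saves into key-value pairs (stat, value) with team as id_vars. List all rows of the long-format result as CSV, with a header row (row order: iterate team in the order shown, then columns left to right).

Each (team, column) pair becomes one row: 3 × 4 = 12 rows.
For example, (KT8, goals) → value=398.

team,stat,value
KT8,goals,398
KT8,fouls,769
KT8,shots,322
KT8,saves,526
SR0,goals,355
SR0,fouls,414
SR0,shots,979
SR0,saves,524
MM0,goals,374
MM0,fouls,280
MM0,shots,481
MM0,saves,114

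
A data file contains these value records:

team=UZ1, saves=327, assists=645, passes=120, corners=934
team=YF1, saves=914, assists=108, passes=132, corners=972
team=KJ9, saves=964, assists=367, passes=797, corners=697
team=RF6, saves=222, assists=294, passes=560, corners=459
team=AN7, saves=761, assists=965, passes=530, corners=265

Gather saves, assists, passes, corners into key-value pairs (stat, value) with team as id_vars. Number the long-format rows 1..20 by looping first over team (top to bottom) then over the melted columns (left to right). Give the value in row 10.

20 rows total (5 × 4). Row 10: index ⌊(10-1)/4⌋ = 2 into team → KJ9; (10-1) mod 4 = 1 into the melted columns → assists.
So row 10 is (KJ9, assists, 367); value = 367.

367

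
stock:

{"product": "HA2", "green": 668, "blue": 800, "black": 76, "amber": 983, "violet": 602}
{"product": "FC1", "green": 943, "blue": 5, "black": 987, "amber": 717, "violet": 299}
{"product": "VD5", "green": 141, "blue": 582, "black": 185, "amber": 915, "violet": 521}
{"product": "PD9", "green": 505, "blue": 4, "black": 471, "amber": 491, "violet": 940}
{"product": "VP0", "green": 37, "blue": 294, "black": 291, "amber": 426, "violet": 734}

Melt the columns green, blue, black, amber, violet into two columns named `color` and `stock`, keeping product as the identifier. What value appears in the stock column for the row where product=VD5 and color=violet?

521

Unpivoting turns each (product, wide-column) pair into one long row.
The wide cell at row VD5, column violet holds 521, so the long row (VD5, violet) has stock=521.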